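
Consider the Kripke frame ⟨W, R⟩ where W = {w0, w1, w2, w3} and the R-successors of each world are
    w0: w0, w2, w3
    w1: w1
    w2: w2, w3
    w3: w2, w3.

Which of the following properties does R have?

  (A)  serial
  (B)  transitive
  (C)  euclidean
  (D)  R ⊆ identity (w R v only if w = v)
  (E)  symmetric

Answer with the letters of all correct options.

A, B

(A) serial: every world has an R-successor.
(B) transitive: R is closed under composition.
(C) not euclidean: w0 R w2 and w0 R w0 but not w2 R w0.
(D) not ⊆ identity: w0 R w2 with w0 ≠ w2.
(E) not symmetric: w0 R w2 but not w2 R w0.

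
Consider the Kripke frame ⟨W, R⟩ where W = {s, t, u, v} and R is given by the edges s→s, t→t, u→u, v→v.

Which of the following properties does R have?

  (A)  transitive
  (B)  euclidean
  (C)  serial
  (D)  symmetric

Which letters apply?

(A) transitive: R is closed under composition.
(B) euclidean: any two R-successors of the same world are R-related.
(C) serial: every world has an R-successor.
(D) symmetric: every R-edge is matched by its reverse.

A, B, C, D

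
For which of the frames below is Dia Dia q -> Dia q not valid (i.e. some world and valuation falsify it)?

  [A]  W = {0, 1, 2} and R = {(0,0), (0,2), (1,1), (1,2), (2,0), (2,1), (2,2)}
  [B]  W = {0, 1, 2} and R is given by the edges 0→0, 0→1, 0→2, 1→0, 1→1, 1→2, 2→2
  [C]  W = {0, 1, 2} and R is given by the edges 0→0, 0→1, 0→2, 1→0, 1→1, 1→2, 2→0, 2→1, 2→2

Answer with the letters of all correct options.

A

The schema Dia Dia q -> Dia q is the dual of axiom 4; it is valid on a frame iff R is transitive.
(A) R is not transitive (0 R 2 and 2 R 1 but not 0 R 1), so the schema fails here.
(B) R is transitive (R is closed under composition), so the schema is valid here.
(C) R is transitive (R is closed under composition), so the schema is valid here.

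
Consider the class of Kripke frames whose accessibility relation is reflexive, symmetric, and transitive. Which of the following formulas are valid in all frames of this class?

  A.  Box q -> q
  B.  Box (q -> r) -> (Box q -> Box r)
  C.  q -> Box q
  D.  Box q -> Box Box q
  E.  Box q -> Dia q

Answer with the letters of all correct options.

A relation that is reflexive, symmetric, and transitive is also euclidean and serial.
(A) Box q -> q (axiom T) characterises the reflexive frames. Every such R is reflexive — valid.
(B) Box (q -> r) -> (Box q -> Box r) is axiom K, valid on every Kripke frame — valid.
(C) q -> Box q is equivalent to ◇p→p; it holds exactly when R ⊆ identity. Such an R need not be a subset of the identity — not valid.
(D) Box q -> Box Box q (axiom 4) characterises the transitive frames. Every such R is transitive — valid.
(E) axiom D: valid iff R is serial. Every such R is serial — valid.

A, B, D, E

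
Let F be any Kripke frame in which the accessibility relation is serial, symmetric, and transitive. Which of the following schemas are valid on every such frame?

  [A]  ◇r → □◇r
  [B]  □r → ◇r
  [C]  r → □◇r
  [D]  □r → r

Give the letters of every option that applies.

A serial symmetric transitive relation is reflexive (take any v with uRv; symmetry gives vRu and transitivity gives uRu), hence an equivalence relation.
(A) axiom 5: valid iff R is euclidean. Every such R is euclidean — valid.
(B) □r → ◇r is axiom D; it is valid on a frame exactly when R is serial. Every such R is serial, so valid.
(C) r → □◇r is axiom B, which corresponds to symmetry. Every such R is symmetric — valid.
(D) □r → r (axiom T) characterises the reflexive frames. Every such R is reflexive — valid.

A, B, C, D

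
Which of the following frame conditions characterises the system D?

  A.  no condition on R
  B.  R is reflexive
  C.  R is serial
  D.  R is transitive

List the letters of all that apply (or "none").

C

(A) this class determines K, not D.
(B) this class determines T (= KT), not D.
(C) D is sound and complete for exactly this class.
(D) this class determines K4, not D.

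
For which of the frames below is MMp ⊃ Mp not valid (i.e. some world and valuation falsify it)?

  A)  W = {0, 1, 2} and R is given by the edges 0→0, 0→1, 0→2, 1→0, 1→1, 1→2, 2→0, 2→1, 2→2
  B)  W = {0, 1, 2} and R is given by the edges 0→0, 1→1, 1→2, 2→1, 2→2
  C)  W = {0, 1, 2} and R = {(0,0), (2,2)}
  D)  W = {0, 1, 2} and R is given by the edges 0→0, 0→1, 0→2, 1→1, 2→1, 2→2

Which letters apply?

none

The schema MMp ⊃ Mp is the dual of axiom 4; it is valid on a frame iff R is transitive.
(A) R is transitive (R is closed under composition), so the schema is valid here.
(B) R is transitive (R is closed under composition), so the schema is valid here.
(C) R is transitive (R is closed under composition), so the schema is valid here.
(D) R is transitive (R is closed under composition), so the schema is valid here.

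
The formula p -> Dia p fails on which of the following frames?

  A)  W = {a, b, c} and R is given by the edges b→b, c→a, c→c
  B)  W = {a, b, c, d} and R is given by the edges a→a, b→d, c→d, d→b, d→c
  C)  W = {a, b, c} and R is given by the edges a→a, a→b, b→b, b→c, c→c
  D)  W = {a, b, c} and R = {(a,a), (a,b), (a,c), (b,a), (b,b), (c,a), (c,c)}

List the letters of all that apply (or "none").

A, B

The schema p -> Dia p is the dual of axiom T; it is valid on a frame iff R is reflexive.
(A) R is not reflexive (not a R a), so the schema fails here.
(B) R is not reflexive (not b R b), so the schema fails here.
(C) R is reflexive (each world relates to itself), so the schema is valid here.
(D) R is reflexive (each world relates to itself), so the schema is valid here.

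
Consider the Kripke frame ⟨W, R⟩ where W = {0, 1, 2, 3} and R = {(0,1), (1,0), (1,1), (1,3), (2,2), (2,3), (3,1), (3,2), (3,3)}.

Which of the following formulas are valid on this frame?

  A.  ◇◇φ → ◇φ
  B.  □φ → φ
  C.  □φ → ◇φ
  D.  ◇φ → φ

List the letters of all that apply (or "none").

C

R is not reflexive: not 0 R 0.
R is not transitive: 0 R 1 and 1 R 0 but not 0 R 0.
R is serial: every world has an R-successor.
R is not a subset of the identity: 0 R 1 with 0 ≠ 1.
(A) ◇◇φ → ◇φ is the dual of axiom 4; it is valid on a frame exactly when R is transitive. R is not transitive, so not valid.
(B) □φ → φ is axiom T, which corresponds to reflexivity. R is not reflexive — not valid.
(C) □φ → ◇φ is axiom D, which corresponds to seriality. R is serial — valid.
(D) ◇φ → φ is the converse of T; it holds exactly when R ⊆ identity. Here R ⊄ identity — not valid.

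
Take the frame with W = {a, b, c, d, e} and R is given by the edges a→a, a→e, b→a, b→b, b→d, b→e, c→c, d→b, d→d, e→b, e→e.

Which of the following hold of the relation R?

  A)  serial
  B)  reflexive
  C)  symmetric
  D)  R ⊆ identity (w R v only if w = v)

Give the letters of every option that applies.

(A) serial: every world has an R-successor.
(B) reflexive: each world relates to itself.
(C) not symmetric: a R e but not e R a.
(D) not ⊆ identity: a R e with a ≠ e.

A, B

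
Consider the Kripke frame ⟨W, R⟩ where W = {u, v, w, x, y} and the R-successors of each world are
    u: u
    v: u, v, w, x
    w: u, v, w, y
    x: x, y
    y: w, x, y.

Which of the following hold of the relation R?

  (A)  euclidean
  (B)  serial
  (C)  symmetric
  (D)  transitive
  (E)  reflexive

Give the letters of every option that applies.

B, E

(A) not euclidean: v R u and v R v but not u R v.
(B) serial: every world has an R-successor.
(C) not symmetric: v R u but not u R v.
(D) not transitive: v R w and w R y but not v R y.
(E) reflexive: each world relates to itself.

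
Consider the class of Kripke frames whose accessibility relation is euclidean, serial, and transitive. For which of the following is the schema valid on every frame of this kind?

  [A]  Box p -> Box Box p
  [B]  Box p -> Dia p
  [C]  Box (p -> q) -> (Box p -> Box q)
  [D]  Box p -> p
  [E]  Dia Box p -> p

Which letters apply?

A, B, C

(A) axiom 4: valid iff R is transitive. Every such R is transitive — valid.
(B) Box p -> Dia p (axiom D) characterises the serial frames. Every such R is serial — valid.
(C) Box (p -> q) -> (Box p -> Box q) is axiom K, valid on every Kripke frame — valid.
(D) Box p -> p (axiom T) characterises the reflexive frames. Such an R need not be reflexive — not valid.
(E) Dia Box p -> p (the dual of axiom B) characterises the symmetric frames. Such an R need not be symmetric — not valid.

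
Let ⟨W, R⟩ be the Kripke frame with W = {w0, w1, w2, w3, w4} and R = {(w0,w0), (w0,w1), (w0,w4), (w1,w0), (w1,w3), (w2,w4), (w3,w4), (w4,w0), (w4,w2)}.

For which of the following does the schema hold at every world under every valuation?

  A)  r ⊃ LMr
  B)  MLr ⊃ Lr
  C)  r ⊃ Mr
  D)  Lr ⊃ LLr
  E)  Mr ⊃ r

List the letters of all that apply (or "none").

R is not reflexive: not w1 R w1.
R is not symmetric: w1 R w3 but not w3 R w1.
R is not transitive: w0 R w1 and w1 R w3 but not w0 R w3.
R is not euclidean: w0 R w1 and w0 R w4 but not w1 R w4.
R is not a subset of the identity: w0 R w1 with w0 ≠ w1.
(A) axiom B: valid iff R is symmetric. R is not symmetric — not valid.
(B) the dual of axiom 5: valid iff R is euclidean. R is not euclidean — not valid.
(C) r ⊃ Mr is the dual of axiom T; it is valid on a frame exactly when R is reflexive. R is not reflexive, so not valid.
(D) axiom 4: valid iff R is transitive. R is not transitive — not valid.
(E) Mr ⊃ r (the converse of T) corresponds to R being a subset of the identity. Here R ⊄ identity, so not valid.

none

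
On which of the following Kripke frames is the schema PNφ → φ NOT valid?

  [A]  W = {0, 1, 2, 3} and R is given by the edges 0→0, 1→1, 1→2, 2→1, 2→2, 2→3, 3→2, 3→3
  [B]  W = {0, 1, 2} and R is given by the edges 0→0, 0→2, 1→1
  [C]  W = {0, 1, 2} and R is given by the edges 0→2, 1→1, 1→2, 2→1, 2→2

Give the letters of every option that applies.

B, C

The schema PNφ → φ is the dual of axiom B; it is valid on a frame iff R is symmetric.
(A) R is symmetric (every R-edge is matched by its reverse), so the schema is valid here.
(B) R is not symmetric (0 R 2 but not 2 R 0), so the schema fails here.
(C) R is not symmetric (0 R 2 but not 2 R 0), so the schema fails here.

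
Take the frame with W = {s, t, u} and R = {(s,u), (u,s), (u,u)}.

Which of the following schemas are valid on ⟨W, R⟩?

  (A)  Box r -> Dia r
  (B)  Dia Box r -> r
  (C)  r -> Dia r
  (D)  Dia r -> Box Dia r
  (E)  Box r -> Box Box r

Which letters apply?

R is not reflexive: not s R s.
R is symmetric: every R-edge is matched by its reverse.
R is not transitive: s R u and u R s but not s R s.
R is not euclidean: u R s and u R s but not s R s.
R is not serial: t has no R-successor.
(A) Box r -> Dia r is axiom D; it is valid on a frame exactly when R is serial. R is not serial, so not valid.
(B) Dia Box r -> r is the dual of axiom B; it is valid on a frame exactly when R is symmetric. R is symmetric, so valid.
(C) r -> Dia r (the dual of axiom T) characterises the reflexive frames. R is not reflexive — not valid.
(D) Dia r -> Box Dia r is axiom 5; it is valid on a frame exactly when R is euclidean. R is not euclidean, so not valid.
(E) axiom 4: valid iff R is transitive. R is not transitive — not valid.

B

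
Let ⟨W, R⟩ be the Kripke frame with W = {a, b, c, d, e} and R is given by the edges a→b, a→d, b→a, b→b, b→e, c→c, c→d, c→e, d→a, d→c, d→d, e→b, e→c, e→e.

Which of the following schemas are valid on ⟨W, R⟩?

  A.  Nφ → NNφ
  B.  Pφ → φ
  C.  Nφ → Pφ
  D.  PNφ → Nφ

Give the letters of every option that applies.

C

R is not transitive: a R b and b R a but not a R a.
R is not euclidean: a R b and a R d but not b R d.
R is serial: every world has an R-successor.
R is not a subset of the identity: a R b with a ≠ b.
(A) Nφ → NNφ is axiom 4; it is valid on a frame exactly when R is transitive. R is not transitive, so not valid.
(B) Pφ → φ is the converse of T; it holds exactly when R ⊆ identity. Here R ⊄ identity — not valid.
(C) Nφ → Pφ (axiom D) characterises the serial frames. R is serial — valid.
(D) PNφ → Nφ is the dual of axiom 5; it is valid on a frame exactly when R is euclidean. R is not euclidean, so not valid.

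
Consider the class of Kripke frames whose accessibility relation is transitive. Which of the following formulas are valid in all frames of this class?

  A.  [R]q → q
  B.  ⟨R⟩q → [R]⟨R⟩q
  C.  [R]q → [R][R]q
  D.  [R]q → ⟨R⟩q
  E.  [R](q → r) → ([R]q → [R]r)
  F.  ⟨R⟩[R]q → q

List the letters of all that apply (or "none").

(A) [R]q → q is axiom T, which corresponds to reflexivity. Such an R need not be reflexive — not valid.
(B) ⟨R⟩q → [R]⟨R⟩q (axiom 5) characterises the euclidean frames. Such an R need not be euclidean — not valid.
(C) [R]q → [R][R]q is axiom 4, which corresponds to transitivity. Every such R is transitive — valid.
(D) [R]q → ⟨R⟩q (axiom D) characterises the serial frames. Such an R need not be serial — not valid.
(E) this is just K, valid on every normal frame.
(F) ⟨R⟩[R]q → q is the dual of axiom B, which corresponds to symmetry. Such an R need not be symmetric — not valid.

C, E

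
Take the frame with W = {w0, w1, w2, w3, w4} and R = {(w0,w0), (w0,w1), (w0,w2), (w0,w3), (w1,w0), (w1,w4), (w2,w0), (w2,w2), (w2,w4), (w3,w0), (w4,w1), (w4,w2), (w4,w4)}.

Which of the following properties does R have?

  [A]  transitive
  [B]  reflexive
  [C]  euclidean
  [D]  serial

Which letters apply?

(A) not transitive: w0 R w1 and w1 R w4 but not w0 R w4.
(B) not reflexive: not w1 R w1.
(C) not euclidean: w0 R w1 and w0 R w2 but not w1 R w2.
(D) serial: every world has an R-successor.

D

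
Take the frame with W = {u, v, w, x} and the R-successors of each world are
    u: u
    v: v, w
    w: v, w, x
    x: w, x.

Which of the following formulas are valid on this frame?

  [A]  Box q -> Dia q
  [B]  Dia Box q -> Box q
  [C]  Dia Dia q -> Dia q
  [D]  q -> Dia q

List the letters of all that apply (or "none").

A, D

R is reflexive: each world relates to itself.
R is not transitive: v R w and w R x but not v R x.
R is not euclidean: w R v and w R x but not v R x.
R is serial: every world has an R-successor.
(A) Box q -> Dia q is axiom D, which corresponds to seriality. R is serial — valid.
(B) the dual of axiom 5: valid iff R is euclidean. R is not euclidean — not valid.
(C) the dual of axiom 4: valid iff R is transitive. R is not transitive — not valid.
(D) the dual of axiom T: valid iff R is reflexive. R is reflexive — valid.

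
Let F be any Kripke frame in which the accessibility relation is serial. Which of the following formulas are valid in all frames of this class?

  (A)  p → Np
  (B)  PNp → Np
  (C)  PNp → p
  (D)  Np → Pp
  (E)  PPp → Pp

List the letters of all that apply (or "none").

D

(A) p → Np (equivalent to ◇p→p) corresponds to R being a subset of the identity. Such an R need not be a subset of the identity, so not valid.
(B) PNp → Np (the dual of axiom 5) characterises the euclidean frames. Such an R need not be euclidean — not valid.
(C) the dual of axiom B: valid iff R is symmetric. Such an R need not be symmetric — not valid.
(D) axiom D: valid iff R is serial. Every such R is serial — valid.
(E) PPp → Pp (the dual of axiom 4) characterises the transitive frames. Such an R need not be transitive — not valid.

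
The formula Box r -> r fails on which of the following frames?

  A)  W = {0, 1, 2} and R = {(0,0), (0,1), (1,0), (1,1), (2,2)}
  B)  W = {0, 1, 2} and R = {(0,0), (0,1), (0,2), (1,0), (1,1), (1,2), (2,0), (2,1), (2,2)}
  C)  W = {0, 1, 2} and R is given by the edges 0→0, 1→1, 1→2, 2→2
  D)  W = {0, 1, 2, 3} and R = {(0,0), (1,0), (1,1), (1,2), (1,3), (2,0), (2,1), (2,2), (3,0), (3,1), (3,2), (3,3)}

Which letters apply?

none

The schema Box r -> r is axiom T; it is valid on a frame iff R is reflexive.
(A) R is reflexive (each world relates to itself), so the schema is valid here.
(B) R is reflexive (each world relates to itself), so the schema is valid here.
(C) R is reflexive (each world relates to itself), so the schema is valid here.
(D) R is reflexive (each world relates to itself), so the schema is valid here.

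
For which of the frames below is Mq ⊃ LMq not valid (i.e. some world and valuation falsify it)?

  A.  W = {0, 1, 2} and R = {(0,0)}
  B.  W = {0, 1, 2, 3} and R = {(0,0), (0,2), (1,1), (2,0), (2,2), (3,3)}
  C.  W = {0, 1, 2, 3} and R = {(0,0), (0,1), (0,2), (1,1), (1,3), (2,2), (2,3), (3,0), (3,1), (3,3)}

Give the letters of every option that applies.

C

The schema Mq ⊃ LMq is axiom 5; it is valid on a frame iff R is euclidean.
(A) R is euclidean (any two R-successors of the same world are R-related), so the schema is valid here.
(B) R is euclidean (any two R-successors of the same world are R-related), so the schema is valid here.
(C) R is not euclidean (0 R 1 and 0 R 0 but not 1 R 0), so the schema fails here.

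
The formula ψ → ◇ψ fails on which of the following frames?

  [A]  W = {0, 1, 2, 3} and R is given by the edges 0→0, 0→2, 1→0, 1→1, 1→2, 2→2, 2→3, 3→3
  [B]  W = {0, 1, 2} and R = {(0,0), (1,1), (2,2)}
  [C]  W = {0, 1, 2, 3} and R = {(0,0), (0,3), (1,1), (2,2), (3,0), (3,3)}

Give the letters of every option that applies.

The schema ψ → ◇ψ is the dual of axiom T; it is valid on a frame iff R is reflexive.
(A) R is reflexive (each world relates to itself), so the schema is valid here.
(B) R is reflexive (each world relates to itself), so the schema is valid here.
(C) R is reflexive (each world relates to itself), so the schema is valid here.

none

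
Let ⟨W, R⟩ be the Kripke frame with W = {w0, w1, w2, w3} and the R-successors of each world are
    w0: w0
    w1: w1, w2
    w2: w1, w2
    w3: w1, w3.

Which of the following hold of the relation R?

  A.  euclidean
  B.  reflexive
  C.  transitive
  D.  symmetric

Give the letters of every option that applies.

(A) not euclidean: w3 R w1 and w3 R w3 but not w1 R w3.
(B) reflexive: each world relates to itself.
(C) not transitive: w3 R w1 and w1 R w2 but not w3 R w2.
(D) not symmetric: w3 R w1 but not w1 R w3.

B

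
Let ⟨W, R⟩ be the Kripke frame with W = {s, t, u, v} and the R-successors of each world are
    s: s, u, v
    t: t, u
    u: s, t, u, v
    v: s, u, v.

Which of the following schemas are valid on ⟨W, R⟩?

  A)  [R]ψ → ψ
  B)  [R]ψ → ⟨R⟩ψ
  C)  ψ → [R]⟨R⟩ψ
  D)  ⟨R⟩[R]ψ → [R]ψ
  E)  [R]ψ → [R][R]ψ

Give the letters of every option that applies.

R is reflexive: each world relates to itself.
R is symmetric: every R-edge is matched by its reverse.
R is not transitive: s R u and u R t but not s R t.
R is not euclidean: u R s and u R t but not s R t.
R is serial: every world has an R-successor.
(A) [R]ψ → ψ is axiom T, which corresponds to reflexivity. R is reflexive — valid.
(B) [R]ψ → ⟨R⟩ψ is axiom D, which corresponds to seriality. R is serial — valid.
(C) ψ → [R]⟨R⟩ψ is axiom B; it is valid on a frame exactly when R is symmetric. R is symmetric, so valid.
(D) ⟨R⟩[R]ψ → [R]ψ (the dual of axiom 5) characterises the euclidean frames. R is not euclidean — not valid.
(E) [R]ψ → [R][R]ψ is axiom 4; it is valid on a frame exactly when R is transitive. R is not transitive, so not valid.

A, B, C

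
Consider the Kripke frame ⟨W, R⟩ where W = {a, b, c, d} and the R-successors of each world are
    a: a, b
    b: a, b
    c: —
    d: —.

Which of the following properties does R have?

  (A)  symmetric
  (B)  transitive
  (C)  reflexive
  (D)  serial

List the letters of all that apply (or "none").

A, B

(A) symmetric: every R-edge is matched by its reverse.
(B) transitive: R is closed under composition.
(C) not reflexive: not c R c.
(D) not serial: c has no R-successor.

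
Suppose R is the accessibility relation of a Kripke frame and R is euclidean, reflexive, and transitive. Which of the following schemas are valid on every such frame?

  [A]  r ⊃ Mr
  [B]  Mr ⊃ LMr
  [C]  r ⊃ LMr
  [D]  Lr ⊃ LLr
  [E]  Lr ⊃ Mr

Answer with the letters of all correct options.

A, B, C, D, E

A relation that is euclidean, reflexive, and transitive is also serial and symmetric.
(A) the dual of axiom T: valid iff R is reflexive. Every such R is reflexive — valid.
(B) Mr ⊃ LMr (axiom 5) characterises the euclidean frames. Every such R is euclidean — valid.
(C) r ⊃ LMr (axiom B) characterises the symmetric frames. Every such R is symmetric — valid.
(D) Lr ⊃ LLr is axiom 4, which corresponds to transitivity. Every such R is transitive — valid.
(E) Lr ⊃ Mr (axiom D) characterises the serial frames. Every such R is serial — valid.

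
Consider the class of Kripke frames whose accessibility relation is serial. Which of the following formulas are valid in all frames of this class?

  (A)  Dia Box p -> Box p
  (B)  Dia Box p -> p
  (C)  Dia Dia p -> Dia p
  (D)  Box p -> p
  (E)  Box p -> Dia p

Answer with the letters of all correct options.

E

(A) Dia Box p -> Box p (the dual of axiom 5) characterises the euclidean frames. Such an R need not be euclidean — not valid.
(B) Dia Box p -> p (the dual of axiom B) characterises the symmetric frames. Such an R need not be symmetric — not valid.
(C) Dia Dia p -> Dia p (the dual of axiom 4) characterises the transitive frames. Such an R need not be transitive — not valid.
(D) Box p -> p is axiom T, which corresponds to reflexivity. Such an R need not be reflexive — not valid.
(E) Box p -> Dia p is axiom D, which corresponds to seriality. Every such R is serial — valid.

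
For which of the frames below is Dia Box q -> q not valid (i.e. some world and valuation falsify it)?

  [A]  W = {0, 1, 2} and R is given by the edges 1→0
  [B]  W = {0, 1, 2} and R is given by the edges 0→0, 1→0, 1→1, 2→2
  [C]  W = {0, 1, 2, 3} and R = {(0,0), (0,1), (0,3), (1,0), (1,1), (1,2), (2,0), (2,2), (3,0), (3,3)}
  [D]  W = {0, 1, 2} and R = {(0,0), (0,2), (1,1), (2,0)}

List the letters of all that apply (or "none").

A, B, C

The schema Dia Box q -> q is the dual of axiom B; it is valid on a frame iff R is symmetric.
(A) R is not symmetric (1 R 0 but not 0 R 1), so the schema fails here.
(B) R is not symmetric (1 R 0 but not 0 R 1), so the schema fails here.
(C) R is not symmetric (1 R 2 but not 2 R 1), so the schema fails here.
(D) R is symmetric (every R-edge is matched by its reverse), so the schema is valid here.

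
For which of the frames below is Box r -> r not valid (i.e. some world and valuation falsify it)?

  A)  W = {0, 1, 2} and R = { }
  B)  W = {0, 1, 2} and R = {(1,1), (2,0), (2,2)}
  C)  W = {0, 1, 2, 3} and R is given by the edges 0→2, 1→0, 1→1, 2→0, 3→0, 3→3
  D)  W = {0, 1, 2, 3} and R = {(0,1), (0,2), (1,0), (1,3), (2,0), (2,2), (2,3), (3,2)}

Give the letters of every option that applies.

The schema Box r -> r is axiom T; it is valid on a frame iff R is reflexive.
(A) R is not reflexive (not 0 R 0), so the schema fails here.
(B) R is not reflexive (not 0 R 0), so the schema fails here.
(C) R is not reflexive (not 0 R 0), so the schema fails here.
(D) R is not reflexive (not 0 R 0), so the schema fails here.

A, B, C, D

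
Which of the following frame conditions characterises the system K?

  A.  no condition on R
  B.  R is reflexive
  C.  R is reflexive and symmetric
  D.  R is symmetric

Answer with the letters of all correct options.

A

(A) K is sound and complete for exactly this class.
(B) this class determines T (= KT), not K.
(C) this class determines B (= KTB), not K.
(D) this class determines KB, not K.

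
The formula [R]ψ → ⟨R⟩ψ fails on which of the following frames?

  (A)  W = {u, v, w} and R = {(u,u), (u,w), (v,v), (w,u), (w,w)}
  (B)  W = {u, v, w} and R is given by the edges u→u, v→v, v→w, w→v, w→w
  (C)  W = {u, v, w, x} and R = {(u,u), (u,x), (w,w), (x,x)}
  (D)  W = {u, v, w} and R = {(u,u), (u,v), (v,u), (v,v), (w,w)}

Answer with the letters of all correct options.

The schema [R]ψ → ⟨R⟩ψ is axiom D; it is valid on a frame iff R is serial.
(A) R is serial (every world has an R-successor), so the schema is valid here.
(B) R is serial (every world has an R-successor), so the schema is valid here.
(C) R is not serial (v has no R-successor), so the schema fails here.
(D) R is serial (every world has an R-successor), so the schema is valid here.

C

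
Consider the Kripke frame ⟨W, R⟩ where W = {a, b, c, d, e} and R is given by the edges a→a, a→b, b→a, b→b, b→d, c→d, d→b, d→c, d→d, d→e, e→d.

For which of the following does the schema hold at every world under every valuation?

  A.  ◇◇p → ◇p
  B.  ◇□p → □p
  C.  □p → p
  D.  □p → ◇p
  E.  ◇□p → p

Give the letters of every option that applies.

D, E

R is not reflexive: not c R c.
R is symmetric: every R-edge is matched by its reverse.
R is not transitive: a R b and b R d but not a R d.
R is not euclidean: b R a and b R d but not a R d.
R is serial: every world has an R-successor.
(A) ◇◇p → ◇p is the dual of axiom 4; it is valid on a frame exactly when R is transitive. R is not transitive, so not valid.
(B) the dual of axiom 5: valid iff R is euclidean. R is not euclidean — not valid.
(C) □p → p is axiom T, which corresponds to reflexivity. R is not reflexive — not valid.
(D) □p → ◇p (axiom D) characterises the serial frames. R is serial — valid.
(E) ◇□p → p is the dual of axiom B; it is valid on a frame exactly when R is symmetric. R is symmetric, so valid.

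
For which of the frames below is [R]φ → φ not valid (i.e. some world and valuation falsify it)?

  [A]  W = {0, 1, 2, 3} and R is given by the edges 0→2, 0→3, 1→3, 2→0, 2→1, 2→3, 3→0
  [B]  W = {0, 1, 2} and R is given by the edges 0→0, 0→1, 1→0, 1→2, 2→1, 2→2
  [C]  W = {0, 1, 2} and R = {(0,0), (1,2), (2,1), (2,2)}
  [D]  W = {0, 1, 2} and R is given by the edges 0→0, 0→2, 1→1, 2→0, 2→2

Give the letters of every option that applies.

The schema [R]φ → φ is axiom T; it is valid on a frame iff R is reflexive.
(A) R is not reflexive (not 0 R 0), so the schema fails here.
(B) R is not reflexive (not 1 R 1), so the schema fails here.
(C) R is not reflexive (not 1 R 1), so the schema fails here.
(D) R is reflexive (each world relates to itself), so the schema is valid here.

A, B, C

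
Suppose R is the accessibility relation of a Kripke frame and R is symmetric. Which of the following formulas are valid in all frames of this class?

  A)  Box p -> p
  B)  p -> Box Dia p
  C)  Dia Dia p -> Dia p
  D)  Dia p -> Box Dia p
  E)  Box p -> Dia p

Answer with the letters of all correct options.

(A) axiom T: valid iff R is reflexive. Such an R need not be reflexive — not valid.
(B) axiom B: valid iff R is symmetric. Every such R is symmetric — valid.
(C) the dual of axiom 4: valid iff R is transitive. Such an R need not be transitive — not valid.
(D) Dia p -> Box Dia p (axiom 5) characterises the euclidean frames. Such an R need not be euclidean — not valid.
(E) Box p -> Dia p (axiom D) characterises the serial frames. Such an R need not be serial — not valid.

B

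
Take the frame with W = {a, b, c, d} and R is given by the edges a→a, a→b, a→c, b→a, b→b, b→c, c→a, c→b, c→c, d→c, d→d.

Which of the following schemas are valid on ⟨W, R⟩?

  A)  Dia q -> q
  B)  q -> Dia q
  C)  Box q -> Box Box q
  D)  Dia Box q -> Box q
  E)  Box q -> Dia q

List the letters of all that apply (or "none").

R is reflexive: each world relates to itself.
R is not transitive: d R c and c R a but not d R a.
R is not euclidean: d R c and d R d but not c R d.
R is serial: every world has an R-successor.
R is not a subset of the identity: a R b with a ≠ b.
(A) Dia q -> q (the converse of T) corresponds to R being a subset of the identity. Here R ⊄ identity, so not valid.
(B) q -> Dia q is the dual of axiom T; it is valid on a frame exactly when R is reflexive. R is reflexive, so valid.
(C) Box q -> Box Box q (axiom 4) characterises the transitive frames. R is not transitive — not valid.
(D) Dia Box q -> Box q (the dual of axiom 5) characterises the euclidean frames. R is not euclidean — not valid.
(E) Box q -> Dia q is axiom D, which corresponds to seriality. R is serial — valid.

B, E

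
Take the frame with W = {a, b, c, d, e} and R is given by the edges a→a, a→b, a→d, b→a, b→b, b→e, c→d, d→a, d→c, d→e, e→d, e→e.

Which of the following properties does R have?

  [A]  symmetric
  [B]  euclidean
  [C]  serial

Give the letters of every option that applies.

(A) not symmetric: b R e but not e R b.
(B) not euclidean: a R b and a R d but not b R d.
(C) serial: every world has an R-successor.

C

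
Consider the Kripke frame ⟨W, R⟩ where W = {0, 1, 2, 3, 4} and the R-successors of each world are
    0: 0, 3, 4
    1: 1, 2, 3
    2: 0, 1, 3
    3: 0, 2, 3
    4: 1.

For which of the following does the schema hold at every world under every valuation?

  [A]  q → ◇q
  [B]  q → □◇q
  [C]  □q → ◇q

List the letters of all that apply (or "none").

C

R is not reflexive: not 2 R 2.
R is not symmetric: 0 R 4 but not 4 R 0.
R is serial: every world has an R-successor.
(A) q → ◇q (the dual of axiom T) characterises the reflexive frames. R is not reflexive — not valid.
(B) q → □◇q is axiom B; it is valid on a frame exactly when R is symmetric. R is not symmetric, so not valid.
(C) □q → ◇q (axiom D) characterises the serial frames. R is serial — valid.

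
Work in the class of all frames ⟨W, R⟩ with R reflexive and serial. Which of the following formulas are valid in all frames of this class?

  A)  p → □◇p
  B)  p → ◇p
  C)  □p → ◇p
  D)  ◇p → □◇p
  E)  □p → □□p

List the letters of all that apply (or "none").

(A) p → □◇p is axiom B, which corresponds to symmetry. Such an R need not be symmetric — not valid.
(B) p → ◇p is the dual of axiom T, which corresponds to reflexivity. Every such R is reflexive — valid.
(C) □p → ◇p (axiom D) characterises the serial frames. Every such R is serial — valid.
(D) ◇p → □◇p (axiom 5) characterises the euclidean frames. Such an R need not be euclidean — not valid.
(E) □p → □□p (axiom 4) characterises the transitive frames. Such an R need not be transitive — not valid.

B, C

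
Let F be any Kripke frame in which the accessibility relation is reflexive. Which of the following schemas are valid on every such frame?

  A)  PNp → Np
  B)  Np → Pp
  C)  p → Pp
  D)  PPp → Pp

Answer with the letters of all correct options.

A reflexive relation is serial.
(A) PNp → Np is the dual of axiom 5, which corresponds to the euclidean property. Such an R need not be euclidean — not valid.
(B) Np → Pp is axiom D, which corresponds to seriality. Every such R is serial — valid.
(C) p → Pp is the dual of axiom T; it is valid on a frame exactly when R is reflexive. Every such R is reflexive, so valid.
(D) PPp → Pp (the dual of axiom 4) characterises the transitive frames. Such an R need not be transitive — not valid.

B, C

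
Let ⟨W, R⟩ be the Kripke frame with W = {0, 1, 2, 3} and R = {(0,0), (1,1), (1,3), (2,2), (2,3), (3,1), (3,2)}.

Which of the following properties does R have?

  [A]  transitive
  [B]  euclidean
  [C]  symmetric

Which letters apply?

C

(A) not transitive: 1 R 3 and 3 R 2 but not 1 R 2.
(B) not euclidean: 3 R 1 and 3 R 2 but not 1 R 2.
(C) symmetric: every R-edge is matched by its reverse.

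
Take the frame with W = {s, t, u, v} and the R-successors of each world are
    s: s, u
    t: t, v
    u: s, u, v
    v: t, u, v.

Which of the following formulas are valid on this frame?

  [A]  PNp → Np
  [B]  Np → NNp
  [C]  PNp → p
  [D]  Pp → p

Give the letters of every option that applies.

R is symmetric: every R-edge is matched by its reverse.
R is not transitive: s R u and u R v but not s R v.
R is not euclidean: u R s and u R v but not s R v.
R is not a subset of the identity: s R u with s ≠ u.
(A) PNp → Np (the dual of axiom 5) characterises the euclidean frames. R is not euclidean — not valid.
(B) axiom 4: valid iff R is transitive. R is not transitive — not valid.
(C) PNp → p is the dual of axiom B; it is valid on a frame exactly when R is symmetric. R is symmetric, so valid.
(D) Pp → p is valid only on frames where every R-edge is a self-loop. Here R ⊄ identity — not valid.

C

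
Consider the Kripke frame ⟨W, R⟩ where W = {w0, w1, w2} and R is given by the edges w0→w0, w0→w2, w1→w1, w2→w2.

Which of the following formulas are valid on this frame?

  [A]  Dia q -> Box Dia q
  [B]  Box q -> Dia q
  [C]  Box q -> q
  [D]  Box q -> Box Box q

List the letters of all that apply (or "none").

B, C, D

R is reflexive: each world relates to itself.
R is transitive: R is closed under composition.
R is not euclidean: w0 R w2 and w0 R w0 but not w2 R w0.
R is serial: every world has an R-successor.
(A) Dia q -> Box Dia q is axiom 5; it is valid on a frame exactly when R is euclidean. R is not euclidean, so not valid.
(B) Box q -> Dia q is axiom D; it is valid on a frame exactly when R is serial. R is serial, so valid.
(C) Box q -> q is axiom T, which corresponds to reflexivity. R is reflexive — valid.
(D) Box q -> Box Box q (axiom 4) characterises the transitive frames. R is transitive — valid.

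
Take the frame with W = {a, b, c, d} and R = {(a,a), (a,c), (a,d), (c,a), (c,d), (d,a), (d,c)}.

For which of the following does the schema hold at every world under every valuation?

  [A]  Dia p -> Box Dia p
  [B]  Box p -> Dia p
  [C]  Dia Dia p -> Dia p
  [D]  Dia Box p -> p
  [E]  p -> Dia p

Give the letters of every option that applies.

D

R is not reflexive: not b R b.
R is symmetric: every R-edge is matched by its reverse.
R is not transitive: c R a and a R c but not c R c.
R is not euclidean: a R c and a R c but not c R c.
R is not serial: b has no R-successor.
(A) Dia p -> Box Dia p is axiom 5, which corresponds to the euclidean property. R is not euclidean — not valid.
(B) Box p -> Dia p is axiom D, which corresponds to seriality. R is not serial — not valid.
(C) the dual of axiom 4: valid iff R is transitive. R is not transitive — not valid.
(D) the dual of axiom B: valid iff R is symmetric. R is symmetric — valid.
(E) p -> Dia p is the dual of axiom T; it is valid on a frame exactly when R is reflexive. R is not reflexive, so not valid.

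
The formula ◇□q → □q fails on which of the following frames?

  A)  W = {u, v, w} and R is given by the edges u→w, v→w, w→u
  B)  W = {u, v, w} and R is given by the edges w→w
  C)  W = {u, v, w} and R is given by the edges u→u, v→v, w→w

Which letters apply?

A

The schema ◇□q → □q is the dual of axiom 5; it is valid on a frame iff R is euclidean.
(A) R is not euclidean (u R w and u R w but not w R w), so the schema fails here.
(B) R is euclidean (any two R-successors of the same world are R-related), so the schema is valid here.
(C) R is euclidean (any two R-successors of the same world are R-related), so the schema is valid here.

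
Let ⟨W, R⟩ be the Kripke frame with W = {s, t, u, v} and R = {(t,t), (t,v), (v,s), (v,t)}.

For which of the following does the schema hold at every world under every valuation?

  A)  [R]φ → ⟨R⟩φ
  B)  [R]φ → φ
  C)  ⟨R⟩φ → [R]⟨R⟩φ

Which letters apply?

R is not reflexive: not s R s.
R is not euclidean: v R s and v R t but not s R t.
R is not serial: s has no R-successor.
(A) [R]φ → ⟨R⟩φ is axiom D; it is valid on a frame exactly when R is serial. R is not serial, so not valid.
(B) [R]φ → φ is axiom T; it is valid on a frame exactly when R is reflexive. R is not reflexive, so not valid.
(C) ⟨R⟩φ → [R]⟨R⟩φ is axiom 5; it is valid on a frame exactly when R is euclidean. R is not euclidean, so not valid.

none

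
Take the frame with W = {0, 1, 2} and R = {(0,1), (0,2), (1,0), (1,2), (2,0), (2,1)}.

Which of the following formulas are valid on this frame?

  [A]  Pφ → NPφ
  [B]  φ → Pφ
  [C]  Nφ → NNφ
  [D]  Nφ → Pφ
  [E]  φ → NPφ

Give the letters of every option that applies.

R is not reflexive: not 0 R 0.
R is symmetric: every R-edge is matched by its reverse.
R is not transitive: 0 R 1 and 1 R 0 but not 0 R 0.
R is not euclidean: 0 R 1 and 0 R 1 but not 1 R 1.
R is serial: every world has an R-successor.
(A) Pφ → NPφ is axiom 5; it is valid on a frame exactly when R is euclidean. R is not euclidean, so not valid.
(B) φ → Pφ is the dual of axiom T, which corresponds to reflexivity. R is not reflexive — not valid.
(C) Nφ → NNφ is axiom 4, which corresponds to transitivity. R is not transitive — not valid.
(D) axiom D: valid iff R is serial. R is serial — valid.
(E) φ → NPφ (axiom B) characterises the symmetric frames. R is symmetric — valid.

D, E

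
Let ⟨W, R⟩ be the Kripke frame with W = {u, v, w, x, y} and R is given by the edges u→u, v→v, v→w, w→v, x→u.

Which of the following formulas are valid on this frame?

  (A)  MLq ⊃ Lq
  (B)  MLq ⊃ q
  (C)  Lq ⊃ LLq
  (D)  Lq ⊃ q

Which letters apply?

none

R is not reflexive: not w R w.
R is not symmetric: x R u but not u R x.
R is not transitive: w R v and v R w but not w R w.
R is not euclidean: v R w and v R w but not w R w.
(A) MLq ⊃ Lq (the dual of axiom 5) characterises the euclidean frames. R is not euclidean — not valid.
(B) the dual of axiom B: valid iff R is symmetric. R is not symmetric — not valid.
(C) axiom 4: valid iff R is transitive. R is not transitive — not valid.
(D) Lq ⊃ q (axiom T) characterises the reflexive frames. R is not reflexive — not valid.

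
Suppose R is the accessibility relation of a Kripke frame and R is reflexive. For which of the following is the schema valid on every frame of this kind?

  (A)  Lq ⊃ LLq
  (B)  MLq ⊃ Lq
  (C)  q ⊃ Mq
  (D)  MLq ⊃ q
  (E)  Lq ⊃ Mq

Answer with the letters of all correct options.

A reflexive relation is serial.
(A) Lq ⊃ LLq is axiom 4, which corresponds to transitivity. Such an R need not be transitive — not valid.
(B) MLq ⊃ Lq is the dual of axiom 5, which corresponds to the euclidean property. Such an R need not be euclidean — not valid.
(C) q ⊃ Mq (the dual of axiom T) characterises the reflexive frames. Every such R is reflexive — valid.
(D) the dual of axiom B: valid iff R is symmetric. Such an R need not be symmetric — not valid.
(E) Lq ⊃ Mq is axiom D, which corresponds to seriality. Every such R is serial — valid.

C, E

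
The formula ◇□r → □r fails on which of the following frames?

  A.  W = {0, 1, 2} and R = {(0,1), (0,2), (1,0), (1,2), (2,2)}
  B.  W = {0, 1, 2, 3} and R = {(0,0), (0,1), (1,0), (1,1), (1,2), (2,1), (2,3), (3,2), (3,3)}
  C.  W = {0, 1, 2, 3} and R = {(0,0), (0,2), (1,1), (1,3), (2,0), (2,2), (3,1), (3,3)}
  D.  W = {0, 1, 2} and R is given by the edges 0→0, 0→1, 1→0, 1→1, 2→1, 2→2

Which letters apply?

A, B, D

The schema ◇□r → □r is the dual of axiom 5; it is valid on a frame iff R is euclidean.
(A) R is not euclidean (0 R 2 and 0 R 1 but not 2 R 1), so the schema fails here.
(B) R is not euclidean (1 R 0 and 1 R 2 but not 0 R 2), so the schema fails here.
(C) R is euclidean (any two R-successors of the same world are R-related), so the schema is valid here.
(D) R is not euclidean (2 R 1 and 2 R 2 but not 1 R 2), so the schema fails here.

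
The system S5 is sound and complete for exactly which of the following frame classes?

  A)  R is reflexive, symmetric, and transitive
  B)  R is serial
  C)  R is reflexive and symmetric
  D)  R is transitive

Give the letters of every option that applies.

A

(A) S5 is sound and complete for exactly this class.
(B) this class determines D, not S5.
(C) this class determines B (= KTB), not S5.
(D) this class determines K4, not S5.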